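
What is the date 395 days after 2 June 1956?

July 2, 1957

Jun has 30 days: +29 → Jul 1, 1956 (366 left).
Jul has 31 days: +31 → Aug 1, 1956 (335 left).
Aug has 31 days: +31 → Sep 1, 1956 (304 left).
Sep has 30 days: +30 → Oct 1, 1956 (274 left).
Oct has 31 days: +31 → Nov 1, 1956 (243 left).
Nov has 30 days: +30 → Dec 1, 1956 (213 left).
Dec has 31 days: +31 → Jan 1, 1957 (182 left).
Jan has 31 days: +31 → Feb 1, 1957 (151 left).
Feb has 28 days: +28 → Mar 1, 1957 (123 left).
Mar has 31 days: +31 → Apr 1, 1957 (92 left).
Apr has 30 days: +30 → May 1, 1957 (62 left).
May has 31 days: +31 → Jun 1, 1957 (31 left).
Jun has 30 days: +30 → Jul 1, 1957 (1 left).
+1 → Jul 2, 1957.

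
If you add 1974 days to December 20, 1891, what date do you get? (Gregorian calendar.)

May 16, 1897

+366 (one year; includes Feb 29, 1892) → Dec 20, 1892 (1608 left).
+365 (one year) → Dec 20, 1893 (1243 left).
+365 (one year) → Dec 20, 1894 (878 left).
+365 (one year) → Dec 20, 1895 (513 left).
+366 (one year; includes Feb 29, 1896) → Dec 20, 1896 (147 left).
Dec has 31 days: +12 → Jan 1, 1897 (135 left).
Jan has 31 days: +31 → Feb 1, 1897 (104 left).
Feb has 28 days: +28 → Mar 1, 1897 (76 left).
Mar has 31 days: +31 → Apr 1, 1897 (45 left).
Apr has 30 days: +30 → May 1, 1897 (15 left).
+15 → May 16, 1897.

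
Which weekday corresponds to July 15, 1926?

Thursday

Doomsday rule: the anchor day for the 1900s is Wednesday. For year 26: 26÷12 = 2 r 2, and 2÷4 = 0, so 2+2+0 = 4.
Wednesday + 4 ≡ Sunday — that's 1926's doomsday.
In July the doomsday date is Jul 11.
Jul 15 is 4 days after Jul 11; 4 mod 7 = 4, so Sunday + 4 = Thursday.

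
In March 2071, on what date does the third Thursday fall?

March 19, 2071

March 1, 2071 is a Sunday.
The first Thursday is therefore March 5 (4 days later).
The third Thursday is 5 + 2×7 = March 19.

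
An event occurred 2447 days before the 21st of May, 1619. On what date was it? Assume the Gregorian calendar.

September 7, 1612

−365 (one year) → May 21, 1618 (2082 left).
−365 (one year) → May 21, 1617 (1717 left).
−365 (one year) → May 21, 1616 (1352 left).
−366 (one year; includes Feb 29, 1616) → May 21, 1615 (986 left).
−365 (one year) → May 21, 1614 (621 left).
−365 (one year) → May 21, 1613 (256 left).
−21 → Apr 30, 1613 (end of Apr, 30 days; 235 left).
−30 → Mar 31, 1613 (end of Mar, 31 days; 205 left).
−31 → Feb 28, 1613 (end of Feb, 28 days; 174 left).
−28 → Jan 31, 1613 (end of Jan, 31 days; 146 left).
−31 → Dec 31, 1612 (end of Dec, 31 days; 115 left).
−31 → Nov 30, 1612 (end of Nov, 30 days; 84 left).
−30 → Oct 31, 1612 (end of Oct, 31 days; 54 left).
−31 → Sep 30, 1612 (end of Sep, 30 days; 23 left).
−23 → Sep 7, 1612.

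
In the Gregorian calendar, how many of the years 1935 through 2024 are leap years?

Multiples of 4 in [1935,2024]: 23.
Of those, multiples of 100: 1 (not leap unless ÷400).
Multiples of 400: 1.
Leap years = 23 − 1 + 1 = 23.

23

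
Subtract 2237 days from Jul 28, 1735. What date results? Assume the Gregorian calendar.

June 12, 1729

−365 (one year) → Jul 28, 1734 (1872 left).
−365 (one year) → Jul 28, 1733 (1507 left).
−365 (one year) → Jul 28, 1732 (1142 left).
−366 (one year; includes Feb 29, 1732) → Jul 28, 1731 (776 left).
−365 (one year) → Jul 28, 1730 (411 left).
−365 (one year) → Jul 28, 1729 (46 left).
−28 → Jun 30, 1729 (end of Jun, 30 days; 18 left).
−18 → Jun 12, 1729.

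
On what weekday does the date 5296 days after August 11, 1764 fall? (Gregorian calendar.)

Wednesday

First find the weekday of Aug 11, 1764. Doomsday rule: the anchor day for the 1700s is Sunday. For year 64: 64÷12 = 5 r 4, and 4÷4 = 1, so 5+4+1 = 10.
Sunday + 10 ≡ Wednesday — that's 1764's doomsday.
In August the doomsday date is Aug 8.
Aug 11 is 3 days after Aug 8; 3 mod 7 = 3, so Wednesday + 3 = Saturday.
5296 mod 7 = 4, so 5296 days after a Saturday is Saturday + 4 = Wednesday.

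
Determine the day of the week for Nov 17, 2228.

Doomsday rule: the anchor day for the 2200s is Friday. For year 28: 28÷12 = 2 r 4, and 4÷4 = 1, so 2+4+1 = 7.
Friday + 7 ≡ Friday — that's 2228's doomsday.
In November the doomsday date is Nov 7.
Nov 17 is 10 days after Nov 7; 10 mod 7 = 3, so Friday + 3 = Monday.

Monday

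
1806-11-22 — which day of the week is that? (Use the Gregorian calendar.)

Saturday

Doomsday rule: the anchor day for the 1800s is Friday. For year 06: 6÷12 = 0 r 6, and 6÷4 = 1, so 0+6+1 = 7.
Friday + 7 ≡ Friday — that's 1806's doomsday.
In November the doomsday date is Nov 7.
Nov 22 is 15 days after Nov 7; 15 mod 7 = 1, so Friday + 1 = Saturday.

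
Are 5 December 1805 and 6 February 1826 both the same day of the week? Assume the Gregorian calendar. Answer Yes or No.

No

From Dec 5, 1805 to Feb 6, 1826 is 7368 days.
7368 mod 7 = 4, so they are different weekdays.
(Dec 5, 1805 is a Thursday; Feb 6, 1826 is a Monday.)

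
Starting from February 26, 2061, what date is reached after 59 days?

Feb has 28 days: +3 → Mar 1, 2061 (56 left).
Mar has 31 days: +31 → Apr 1, 2061 (25 left).
+25 → Apr 26, 2061.

April 26, 2061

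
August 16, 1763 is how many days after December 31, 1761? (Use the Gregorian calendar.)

Dec 31, 1761 → Dec 31, 1762: 365 days.
Dec 31, 1762 → Jan 31, 1763: 31 days (December has 31).
Jan 31, 1763 → Feb 28, 1763: 28 days (January has 31).
Feb 28, 1763 → Mar 28, 1763: 28 days (February has 28).
Mar 28, 1763 → Apr 28, 1763: 31 days (March has 31).
Apr 28, 1763 → May 28, 1763: 30 days (April has 30).
May 28, 1763 → Jun 28, 1763: 31 days (May has 31).
Jun 28, 1763 → Jul 28, 1763: 30 days (June has 30).
Jul 28, 1763 → Aug 16, 1763: 19 days.
Total: 593 days.

593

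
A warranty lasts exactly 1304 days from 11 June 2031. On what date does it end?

January 5, 2035

+366 (one year; includes Feb 29, 2032) → Jun 11, 2032 (938 left).
+365 (one year) → Jun 11, 2033 (573 left).
+365 (one year) → Jun 11, 2034 (208 left).
Jun has 30 days: +20 → Jul 1, 2034 (188 left).
Jul has 31 days: +31 → Aug 1, 2034 (157 left).
Aug has 31 days: +31 → Sep 1, 2034 (126 left).
Sep has 30 days: +30 → Oct 1, 2034 (96 left).
Oct has 31 days: +31 → Nov 1, 2034 (65 left).
Nov has 30 days: +30 → Dec 1, 2034 (35 left).
Dec has 31 days: +31 → Jan 1, 2035 (4 left).
+4 → Jan 5, 2035.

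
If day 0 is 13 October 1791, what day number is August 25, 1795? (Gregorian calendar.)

Oct 13, 1791 → Oct 13, 1792: 366 days (Feb 29, 1792 is in that span).
Oct 13, 1792 → Oct 13, 1793: 365 days.
Oct 13, 1793 → Oct 13, 1794: 365 days.
Oct 13, 1794 → Nov 13, 1794: 31 days (October has 31).
Nov 13, 1794 → Dec 13, 1794: 30 days (November has 30).
Dec 13, 1794 → Jan 13, 1795: 31 days (December has 31).
Jan 13, 1795 → Feb 13, 1795: 31 days (January has 31).
Feb 13, 1795 → Mar 13, 1795: 28 days (February has 28).
Mar 13, 1795 → Apr 13, 1795: 31 days (March has 31).
Apr 13, 1795 → May 13, 1795: 30 days (April has 30).
May 13, 1795 → Jun 13, 1795: 31 days (May has 31).
Jun 13, 1795 → Jul 13, 1795: 30 days (June has 30).
Jul 13, 1795 → Aug 13, 1795: 31 days (July has 31).
Aug 13, 1795 → Aug 25, 1795: 12 days.
Total: 1412 days.

1412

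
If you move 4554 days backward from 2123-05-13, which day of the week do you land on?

First find the weekday of May 13, 2123. Doomsday rule: the anchor day for the 2100s is Sunday. For year 23: 23÷12 = 1 r 11, and 11÷4 = 2, so 1+11+2 = 14.
Sunday + 14 ≡ Sunday — that's 2123's doomsday.
In May the doomsday date is May 9.
May 13 is 4 days after May 9; 4 mod 7 = 4, so Sunday + 4 = Thursday.
4554 mod 7 = 4, so 4554 days before a Thursday is Thursday − 4 = Sunday.

Sunday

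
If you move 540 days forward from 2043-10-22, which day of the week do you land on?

Friday

Oct 22, 2043 is a Thursday.
540 mod 7 = 1, so 540 days after a Thursday is Thursday + 1 = Friday.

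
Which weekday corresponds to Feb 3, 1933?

Doomsday rule: the anchor day for the 1900s is Wednesday. For year 33: 33÷12 = 2 r 9, and 9÷4 = 2, so 2+9+2 = 13.
Wednesday + 13 ≡ Tuesday — that's 1933's doomsday.
In February the doomsday date is Feb 28 (1933 is not a leap year).
Feb 3 is 25 days before Feb 28; 25 mod 7 = 4, so Tuesday − 4 = Friday.

Friday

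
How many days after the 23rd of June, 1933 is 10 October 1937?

1570

Jun 23, 1933 → Jun 23, 1934: 365 days.
Jun 23, 1934 → Jun 23, 1935: 365 days.
Jun 23, 1935 → Jun 23, 1936: 366 days (Feb 29, 1936 is in that span).
Jun 23, 1936 → Jun 23, 1937: 365 days.
Jun 23, 1937 → Jul 23, 1937: 30 days (June has 30).
Jul 23, 1937 → Aug 23, 1937: 31 days (July has 31).
Aug 23, 1937 → Sep 23, 1937: 31 days (August has 31).
Sep 23, 1937 → Oct 10, 1937: 17 days.
Total: 1570 days.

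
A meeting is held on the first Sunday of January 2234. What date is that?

January 1, 2234 is a Wednesday.
The first Sunday is therefore January 5 (4 days later).

January 5, 2234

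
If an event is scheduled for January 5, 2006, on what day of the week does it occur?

January 1, 2006 is a Sunday.
Jan 1, 2006 → Jan 5, 2006: 4 days.
Total: 4 days.
4 mod 7 = 4, so Sunday + 4 = Thursday.

Thursday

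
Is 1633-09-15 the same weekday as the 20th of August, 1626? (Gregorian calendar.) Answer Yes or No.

From Aug 20, 1626 to Sep 15, 1633 is 2583 days.
2583 mod 7 = 0, so they are the same weekday.
(Aug 20, 1626 is a Thursday; Sep 15, 1633 is a Thursday.)

Yes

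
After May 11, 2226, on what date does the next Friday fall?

May 12, 2226

May 11, 2226 is a Thursday.
From Thursday to the next Friday is 1 day.
May 11, 2226 + 1 = May 12, 2226.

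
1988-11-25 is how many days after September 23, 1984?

Sep 23, 1984 → Sep 23, 1985: 365 days.
Sep 23, 1985 → Sep 23, 1986: 365 days.
Sep 23, 1986 → Sep 23, 1987: 365 days.
Sep 23, 1987 → Sep 23, 1988: 366 days (Feb 29, 1988 is in that span).
Sep 23, 1988 → Oct 23, 1988: 30 days (September has 30).
Oct 23, 1988 → Nov 23, 1988: 31 days (October has 31).
Nov 23, 1988 → Nov 25, 1988: 2 days.
Total: 1524 days.

1524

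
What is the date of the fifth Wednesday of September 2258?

September 1, 2258 is a Wednesday.
The first Wednesday is therefore September 1 (same day).
The fifth Wednesday is 1 + 4×7 = September 29.

September 29, 2258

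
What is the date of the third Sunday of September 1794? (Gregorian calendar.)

September 1, 1794 is a Monday.
The first Sunday is therefore September 7 (6 days later).
The third Sunday is 7 + 2×7 = September 21.

September 21, 1794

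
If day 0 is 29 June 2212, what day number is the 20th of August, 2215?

Jun 29, 2212 → Jun 29, 2213: 365 days.
Jun 29, 2213 → Jun 29, 2214: 365 days.
Jun 29, 2214 → Jun 29, 2215: 365 days.
Jun 29, 2215 → Jul 29, 2215: 30 days (June has 30).
Jul 29, 2215 → Aug 20, 2215: 22 days.
Total: 1147 days.

1147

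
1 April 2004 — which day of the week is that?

Doomsday rule: the anchor day for the 2000s is Tuesday. For year 04: 4÷12 = 0 r 4, and 4÷4 = 1, so 0+4+1 = 5.
Tuesday + 5 ≡ Sunday — that's 2004's doomsday.
In April the doomsday date is Apr 4.
Apr 1 is 3 days before Apr 4; 3 mod 7 = 3, so Sunday − 3 = Thursday.

Thursday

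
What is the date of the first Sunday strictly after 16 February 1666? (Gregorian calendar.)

February 21, 1666

Feb 16, 1666 is a Tuesday.
From Tuesday to the next Sunday is 5 days.
Feb 16, 1666 + 5 = Feb 21, 1666.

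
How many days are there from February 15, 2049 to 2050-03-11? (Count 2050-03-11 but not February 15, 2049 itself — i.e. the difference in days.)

Feb 15, 2049 → Mar 15, 2049: 28 days (February has 28).
Mar 15, 2049 → Apr 15, 2049: 31 days (March has 31).
Apr 15, 2049 → May 15, 2049: 30 days (April has 30).
May 15, 2049 → Jun 15, 2049: 31 days (May has 31).
Jun 15, 2049 → Jul 15, 2049: 30 days (June has 30).
Jul 15, 2049 → Aug 15, 2049: 31 days (July has 31).
Aug 15, 2049 → Sep 15, 2049: 31 days (August has 31).
Sep 15, 2049 → Oct 15, 2049: 30 days (September has 30).
Oct 15, 2049 → Nov 15, 2049: 31 days (October has 31).
Nov 15, 2049 → Dec 15, 2049: 30 days (November has 30).
Dec 15, 2049 → Jan 15, 2050: 31 days (December has 31).
Jan 15, 2050 → Feb 15, 2050: 31 days (January has 31).
Feb 15, 2050 → Mar 11, 2050: 24 days.
Total: 389 days.

389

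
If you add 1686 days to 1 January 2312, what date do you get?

August 13, 2316

+366 (one year; includes Feb 29, 2312) → Jan 1, 2313 (1320 left).
+365 (one year) → Jan 1, 2314 (955 left).
+365 (one year) → Jan 1, 2315 (590 left).
+365 (one year) → Jan 1, 2316 (225 left).
Jan has 31 days: +31 → Feb 1, 2316 (194 left).
Feb has 29 days: +29 → Mar 1, 2316 (165 left).
Mar has 31 days: +31 → Apr 1, 2316 (134 left).
Apr has 30 days: +30 → May 1, 2316 (104 left).
May has 31 days: +31 → Jun 1, 2316 (73 left).
Jun has 30 days: +30 → Jul 1, 2316 (43 left).
Jul has 31 days: +31 → Aug 1, 2316 (12 left).
+12 → Aug 13, 2316.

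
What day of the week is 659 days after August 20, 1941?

Thursday

Aug 20, 1941 is a Wednesday.
659 mod 7 = 1, so 659 days after a Wednesday is Wednesday + 1 = Thursday.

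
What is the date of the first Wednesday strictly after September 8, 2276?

September 13, 2276

Sep 8, 2276 is a Friday.
From Friday to the next Wednesday is 5 days.
Sep 8, 2276 + 5 = Sep 13, 2276.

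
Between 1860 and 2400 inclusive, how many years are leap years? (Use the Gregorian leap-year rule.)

132

Multiples of 4 in [1860,2400]: 136.
Of those, multiples of 100: 6 (not leap unless ÷400).
Multiples of 400: 2.
Leap years = 136 − 6 + 2 = 132.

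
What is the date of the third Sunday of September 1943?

September 1, 1943 is a Wednesday.
The first Sunday is therefore September 5 (4 days later).
The third Sunday is 5 + 2×7 = September 19.

September 19, 1943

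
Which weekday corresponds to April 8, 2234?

Tuesday

Doomsday rule: the anchor day for the 2200s is Friday. For year 34: 34÷12 = 2 r 10, and 10÷4 = 2, so 2+10+2 = 14.
Friday + 14 ≡ Friday — that's 2234's doomsday.
In April the doomsday date is Apr 4.
Apr 8 is 4 days after Apr 4; 4 mod 7 = 4, so Friday + 4 = Tuesday.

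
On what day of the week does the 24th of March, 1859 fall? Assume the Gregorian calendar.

Thursday

Doomsday rule: the anchor day for the 1800s is Friday. For year 59: 59÷12 = 4 r 11, and 11÷4 = 2, so 4+11+2 = 17.
Friday + 17 ≡ Monday — that's 1859's doomsday.
In March the doomsday date is Mar 14.
Mar 24 is 10 days after Mar 14; 10 mod 7 = 3, so Monday + 3 = Thursday.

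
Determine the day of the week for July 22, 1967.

Saturday

January 1, 1967 is a Sunday.
Jan 1, 1967 → Feb 1, 1967: 31 days (January has 31).
Feb 1, 1967 → Mar 1, 1967: 28 days (February has 28).
Mar 1, 1967 → Apr 1, 1967: 31 days (March has 31).
Apr 1, 1967 → May 1, 1967: 30 days (April has 30).
May 1, 1967 → Jun 1, 1967: 31 days (May has 31).
Jun 1, 1967 → Jul 1, 1967: 30 days (June has 30).
Jul 1, 1967 → Jul 22, 1967: 21 days.
Total: 202 days.
202 mod 7 = 6, so Sunday + 6 = Saturday.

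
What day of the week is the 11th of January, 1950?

Doomsday rule: the anchor day for the 1900s is Wednesday. For year 50: 50÷12 = 4 r 2, and 2÷4 = 0, so 4+2+0 = 6.
Wednesday + 6 ≡ Tuesday — that's 1950's doomsday.
In January the doomsday date is Jan 3 (1950 is not a leap year).
Jan 11 is 8 days after Jan 3; 8 mod 7 = 1, so Tuesday + 1 = Wednesday.

Wednesday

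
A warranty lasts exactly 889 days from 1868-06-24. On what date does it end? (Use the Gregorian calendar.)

+365 (one year) → Jun 24, 1869 (524 left).
+365 (one year) → Jun 24, 1870 (159 left).
Jun has 30 days: +7 → Jul 1, 1870 (152 left).
Jul has 31 days: +31 → Aug 1, 1870 (121 left).
Aug has 31 days: +31 → Sep 1, 1870 (90 left).
Sep has 30 days: +30 → Oct 1, 1870 (60 left).
Oct has 31 days: +31 → Nov 1, 1870 (29 left).
+29 → Nov 30, 1870.

November 30, 1870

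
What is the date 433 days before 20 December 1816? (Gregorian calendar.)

−366 (one year; includes Feb 29, 1816) → Dec 20, 1815 (67 left).
−20 → Nov 30, 1815 (end of Nov, 30 days; 47 left).
−30 → Oct 31, 1815 (end of Oct, 31 days; 17 left).
−17 → Oct 14, 1815.

October 14, 1815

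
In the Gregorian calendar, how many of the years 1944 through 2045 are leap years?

Multiples of 4 in [1944,2045]: 26.
Of those, multiples of 100: 1 (not leap unless ÷400).
Multiples of 400: 1.
Leap years = 26 − 1 + 1 = 26.

26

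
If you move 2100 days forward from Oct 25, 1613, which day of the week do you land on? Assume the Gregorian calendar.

First find the weekday of Oct 25, 1613. Doomsday rule: the anchor day for the 1600s is Tuesday. For year 13: 13÷12 = 1 r 1, and 1÷4 = 0, so 1+1+0 = 2.
Tuesday + 2 ≡ Thursday — that's 1613's doomsday.
In October the doomsday date is Oct 10.
Oct 25 is 15 days after Oct 10; 15 mod 7 = 1, so Thursday + 1 = Friday.
2100 mod 7 = 0, so 2100 days after a Friday is Friday + 0 = Friday.

Friday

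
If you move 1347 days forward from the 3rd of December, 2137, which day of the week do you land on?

Friday

First find the weekday of Dec 3, 2137. Doomsday rule: the anchor day for the 2100s is Sunday. For year 37: 37÷12 = 3 r 1, and 1÷4 = 0, so 3+1+0 = 4.
Sunday + 4 ≡ Thursday — that's 2137's doomsday.
In December the doomsday date is Dec 12.
Dec 3 is 9 days before Dec 12; 9 mod 7 = 2, so Thursday − 2 = Tuesday.
1347 mod 7 = 3, so 1347 days after a Tuesday is Tuesday + 3 = Friday.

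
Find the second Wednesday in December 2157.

December 1, 2157 is a Thursday.
The first Wednesday is therefore December 7 (6 days later).
The second Wednesday is 7 + 1×7 = December 14.

December 14, 2157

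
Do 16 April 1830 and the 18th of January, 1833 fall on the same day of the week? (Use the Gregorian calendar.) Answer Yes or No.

From Apr 16, 1830 to Jan 18, 1833 is 1008 days.
1008 mod 7 = 0, so they are the same weekday.
(Apr 16, 1830 is a Friday; Jan 18, 1833 is a Friday.)

Yes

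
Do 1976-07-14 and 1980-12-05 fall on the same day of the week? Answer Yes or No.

No

From Jul 14, 1976 to Dec 5, 1980 is 1605 days.
1605 mod 7 = 2, so they are different weekdays.
(Jul 14, 1976 is a Wednesday; Dec 5, 1980 is a Friday.)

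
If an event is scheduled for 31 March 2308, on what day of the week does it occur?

Doomsday rule: the anchor day for the 2300s is Wednesday. For year 08: 8÷12 = 0 r 8, and 8÷4 = 2, so 0+8+2 = 10.
Wednesday + 10 ≡ Saturday — that's 2308's doomsday.
In March the doomsday date is Mar 14.
Mar 31 is 17 days after Mar 14; 17 mod 7 = 3, so Saturday + 3 = Tuesday.

Tuesday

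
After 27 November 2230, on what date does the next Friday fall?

December 3, 2230

Nov 27, 2230 is a Saturday.
From Saturday to the next Friday is 6 days.
Nov 27, 2230 + 6 = Dec 3, 2230.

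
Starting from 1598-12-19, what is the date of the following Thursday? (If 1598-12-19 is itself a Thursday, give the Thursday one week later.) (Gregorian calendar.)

December 24, 1598

Dec 19, 1598 is a Saturday.
From Saturday to the next Thursday is 5 days.
Dec 19, 1598 + 5 = Dec 24, 1598.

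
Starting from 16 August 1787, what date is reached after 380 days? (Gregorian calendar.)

Aug has 31 days: +16 → Sep 1, 1787 (364 left).
Sep has 30 days: +30 → Oct 1, 1787 (334 left).
Oct has 31 days: +31 → Nov 1, 1787 (303 left).
Nov has 30 days: +30 → Dec 1, 1787 (273 left).
Dec has 31 days: +31 → Jan 1, 1788 (242 left).
Jan has 31 days: +31 → Feb 1, 1788 (211 left).
Feb has 29 days: +29 → Mar 1, 1788 (182 left).
Mar has 31 days: +31 → Apr 1, 1788 (151 left).
Apr has 30 days: +30 → May 1, 1788 (121 left).
May has 31 days: +31 → Jun 1, 1788 (90 left).
Jun has 30 days: +30 → Jul 1, 1788 (60 left).
Jul has 31 days: +31 → Aug 1, 1788 (29 left).
+29 → Aug 30, 1788.

August 30, 1788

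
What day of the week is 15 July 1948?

Thursday

Doomsday rule: the anchor day for the 1900s is Wednesday. For year 48: 48÷12 = 4 r 0, and 0÷4 = 0, so 4+0+0 = 4.
Wednesday + 4 ≡ Sunday — that's 1948's doomsday.
In July the doomsday date is Jul 11.
Jul 15 is 4 days after Jul 11; 4 mod 7 = 4, so Sunday + 4 = Thursday.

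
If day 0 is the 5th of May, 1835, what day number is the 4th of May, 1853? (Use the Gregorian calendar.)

May 5, 1835 → May 5, 1836: 366 days (Feb 29, 1836 is in that span).
May 5, 1836 → May 5, 1837: 365 days.
May 5, 1837 → May 5, 1838: 365 days.
May 5, 1838 → May 5, 1839: 365 days.
May 5, 1839 → May 5, 1840: 366 days (Feb 29, 1840 is in that span).
May 5, 1840 → May 5, 1841: 365 days.
May 5, 1841 → May 5, 1842: 365 days.
May 5, 1842 → May 5, 1843: 365 days.
May 5, 1843 → May 5, 1844: 366 days (Feb 29, 1844 is in that span).
May 5, 1844 → May 5, 1845: 365 days.
May 5, 1845 → May 5, 1846: 365 days.
May 5, 1846 → May 5, 1847: 365 days.
May 5, 1847 → May 5, 1848: 366 days (Feb 29, 1848 is in that span).
May 5, 1848 → May 5, 1849: 365 days.
May 5, 1849 → May 5, 1850: 365 days.
May 5, 1850 → May 5, 1851: 365 days.
May 5, 1851 → May 5, 1852: 366 days (Feb 29, 1852 is in that span).
May 5, 1852 → Jun 5, 1852: 31 days (May has 31).
Jun 5, 1852 → Jul 5, 1852: 30 days (June has 30).
Jul 5, 1852 → Aug 5, 1852: 31 days (July has 31).
Aug 5, 1852 → Sep 5, 1852: 31 days (August has 31).
Sep 5, 1852 → Oct 5, 1852: 30 days (September has 30).
Oct 5, 1852 → Nov 5, 1852: 31 days (October has 31).
Nov 5, 1852 → Dec 5, 1852: 30 days (November has 30).
Dec 5, 1852 → Jan 5, 1853: 31 days (December has 31).
Jan 5, 1853 → Feb 5, 1853: 31 days (January has 31).
Feb 5, 1853 → Mar 5, 1853: 28 days (February has 28).
Mar 5, 1853 → Apr 5, 1853: 31 days (March has 31).
Apr 5, 1853 → May 4, 1853: 29 days.
Total: 6574 days.

6574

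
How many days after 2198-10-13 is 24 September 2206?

Oct 13, 2198 → Oct 13, 2199: 365 days.
Oct 13, 2199 → Oct 13, 2200: 365 days.
Oct 13, 2200 → Oct 13, 2201: 365 days.
Oct 13, 2201 → Oct 13, 2202: 365 days.
Oct 13, 2202 → Oct 13, 2203: 365 days.
Oct 13, 2203 → Oct 13, 2204: 366 days (Feb 29, 2204 is in that span).
Oct 13, 2204 → Oct 13, 2205: 365 days.
Oct 13, 2205 → Nov 13, 2205: 31 days (October has 31).
Nov 13, 2205 → Dec 13, 2205: 30 days (November has 30).
Dec 13, 2205 → Jan 13, 2206: 31 days (December has 31).
Jan 13, 2206 → Feb 13, 2206: 31 days (January has 31).
Feb 13, 2206 → Mar 13, 2206: 28 days (February has 28).
Mar 13, 2206 → Apr 13, 2206: 31 days (March has 31).
Apr 13, 2206 → May 13, 2206: 30 days (April has 30).
May 13, 2206 → Jun 13, 2206: 31 days (May has 31).
Jun 13, 2206 → Jul 13, 2206: 30 days (June has 30).
Jul 13, 2206 → Aug 13, 2206: 31 days (July has 31).
Aug 13, 2206 → Sep 13, 2206: 31 days (August has 31).
Sep 13, 2206 → Sep 24, 2206: 11 days.
Total: 2902 days.

2902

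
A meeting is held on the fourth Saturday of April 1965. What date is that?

April 1, 1965 is a Thursday.
The first Saturday is therefore April 3 (2 days later).
The fourth Saturday is 3 + 3×7 = April 24.

April 24, 1965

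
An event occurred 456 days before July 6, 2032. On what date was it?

−366 (one year; includes Feb 29, 2032) → Jul 6, 2031 (90 left).
−6 → Jun 30, 2031 (end of Jun, 30 days; 84 left).
−30 → May 31, 2031 (end of May, 31 days; 54 left).
−31 → Apr 30, 2031 (end of Apr, 30 days; 23 left).
−23 → Apr 7, 2031.

April 7, 2031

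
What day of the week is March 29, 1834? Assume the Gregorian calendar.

Doomsday rule: the anchor day for the 1800s is Friday. For year 34: 34÷12 = 2 r 10, and 10÷4 = 2, so 2+10+2 = 14.
Friday + 14 ≡ Friday — that's 1834's doomsday.
In March the doomsday date is Mar 14.
Mar 29 is 15 days after Mar 14; 15 mod 7 = 1, so Friday + 1 = Saturday.

Saturday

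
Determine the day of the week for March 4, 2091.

Doomsday rule: the anchor day for the 2000s is Tuesday. For year 91: 91÷12 = 7 r 7, and 7÷4 = 1, so 7+7+1 = 15.
Tuesday + 15 ≡ Wednesday — that's 2091's doomsday.
In March the doomsday date is Mar 14.
Mar 4 is 10 days before Mar 14; 10 mod 7 = 3, so Wednesday − 3 = Sunday.

Sunday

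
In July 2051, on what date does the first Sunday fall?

July 1, 2051 is a Saturday.
The first Sunday is therefore July 2 (1 days later).

July 2, 2051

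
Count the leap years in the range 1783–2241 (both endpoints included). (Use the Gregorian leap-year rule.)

Multiples of 4 in [1783,2241]: 115.
Of those, multiples of 100: 5 (not leap unless ÷400).
Multiples of 400: 1.
Leap years = 115 − 5 + 1 = 111.

111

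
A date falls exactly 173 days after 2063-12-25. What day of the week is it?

First find the weekday of Dec 25, 2063. Doomsday rule: the anchor day for the 2000s is Tuesday. For year 63: 63÷12 = 5 r 3, and 3÷4 = 0, so 5+3+0 = 8.
Tuesday + 8 ≡ Wednesday — that's 2063's doomsday.
In December the doomsday date is Dec 12.
Dec 25 is 13 days after Dec 12; 13 mod 7 = 6, so Wednesday + 6 = Tuesday.
173 mod 7 = 5, so 173 days after a Tuesday is Tuesday + 5 = Sunday.

Sunday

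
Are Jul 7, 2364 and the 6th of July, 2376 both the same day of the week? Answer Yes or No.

From Jul 7, 2364 to Jul 6, 2376 is 4382 days.
4382 mod 7 = 0, so they are the same weekday.
(Jul 7, 2364 is a Tuesday; Jul 6, 2376 is a Tuesday.)

Yes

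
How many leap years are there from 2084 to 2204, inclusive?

29

Multiples of 4 in [2084,2204]: 31.
Of those, multiples of 100: 2 (not leap unless ÷400).
Multiples of 400: 0.
Leap years = 31 − 2 + 0 = 29.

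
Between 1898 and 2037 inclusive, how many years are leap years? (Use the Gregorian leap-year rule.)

Multiples of 4 in [1898,2037]: 35.
Of those, multiples of 100: 2 (not leap unless ÷400).
Multiples of 400: 1.
Leap years = 35 − 2 + 1 = 34.

34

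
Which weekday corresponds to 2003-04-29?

Doomsday rule: the anchor day for the 2000s is Tuesday. For year 03: 3÷12 = 0 r 3, and 3÷4 = 0, so 0+3+0 = 3.
Tuesday + 3 ≡ Friday — that's 2003's doomsday.
In April the doomsday date is Apr 4.
Apr 29 is 25 days after Apr 4; 25 mod 7 = 4, so Friday + 4 = Tuesday.

Tuesday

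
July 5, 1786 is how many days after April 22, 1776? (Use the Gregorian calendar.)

3726

Apr 22, 1776 → Apr 22, 1777: 365 days.
Apr 22, 1777 → Apr 22, 1778: 365 days.
Apr 22, 1778 → Apr 22, 1779: 365 days.
Apr 22, 1779 → Apr 22, 1780: 366 days (Feb 29, 1780 is in that span).
Apr 22, 1780 → Apr 22, 1781: 365 days.
Apr 22, 1781 → Apr 22, 1782: 365 days.
Apr 22, 1782 → Apr 22, 1783: 365 days.
Apr 22, 1783 → Apr 22, 1784: 366 days (Feb 29, 1784 is in that span).
Apr 22, 1784 → Apr 22, 1785: 365 days.
Apr 22, 1785 → Apr 22, 1786: 365 days.
Apr 22, 1786 → May 22, 1786: 30 days (April has 30).
May 22, 1786 → Jun 22, 1786: 31 days (May has 31).
Jun 22, 1786 → Jul 5, 1786: 13 days.
Total: 3726 days.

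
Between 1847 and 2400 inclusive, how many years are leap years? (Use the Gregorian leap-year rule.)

Multiples of 4 in [1847,2400]: 139.
Of those, multiples of 100: 6 (not leap unless ÷400).
Multiples of 400: 2.
Leap years = 139 − 6 + 2 = 135.

135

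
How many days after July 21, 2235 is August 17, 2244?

Jul 21, 2235 → Jul 21, 2236: 366 days (Feb 29, 2236 is in that span).
Jul 21, 2236 → Jul 21, 2237: 365 days.
Jul 21, 2237 → Jul 21, 2238: 365 days.
Jul 21, 2238 → Jul 21, 2239: 365 days.
Jul 21, 2239 → Jul 21, 2240: 366 days (Feb 29, 2240 is in that span).
Jul 21, 2240 → Jul 21, 2241: 365 days.
Jul 21, 2241 → Jul 21, 2242: 365 days.
Jul 21, 2242 → Jul 21, 2243: 365 days.
Jul 21, 2243 → Aug 21, 2243: 31 days (July has 31).
Aug 21, 2243 → Sep 21, 2243: 31 days (August has 31).
Sep 21, 2243 → Oct 21, 2243: 30 days (September has 30).
Oct 21, 2243 → Nov 21, 2243: 31 days (October has 31).
Nov 21, 2243 → Dec 21, 2243: 30 days (November has 30).
Dec 21, 2243 → Jan 21, 2244: 31 days (December has 31).
Jan 21, 2244 → Feb 21, 2244: 31 days (January has 31).
Feb 21, 2244 → Mar 21, 2244: 29 days (February has 29).
Mar 21, 2244 → Apr 21, 2244: 31 days (March has 31).
Apr 21, 2244 → May 21, 2244: 30 days (April has 30).
May 21, 2244 → Jun 21, 2244: 31 days (May has 31).
Jun 21, 2244 → Jul 21, 2244: 30 days (June has 30).
Jul 21, 2244 → Aug 17, 2244: 27 days.
Total: 3315 days.

3315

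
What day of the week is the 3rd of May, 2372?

Wednesday

Doomsday rule: the anchor day for the 2300s is Wednesday. For year 72: 72÷12 = 6 r 0, and 0÷4 = 0, so 6+0+0 = 6.
Wednesday + 6 ≡ Tuesday — that's 2372's doomsday.
In May the doomsday date is May 9.
May 3 is 6 days before May 9; 6 mod 7 = 6, so Tuesday − 6 = Wednesday.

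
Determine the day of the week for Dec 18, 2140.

Sunday

Doomsday rule: the anchor day for the 2100s is Sunday. For year 40: 40÷12 = 3 r 4, and 4÷4 = 1, so 3+4+1 = 8.
Sunday + 8 ≡ Monday — that's 2140's doomsday.
In December the doomsday date is Dec 12.
Dec 18 is 6 days after Dec 12; 6 mod 7 = 6, so Monday + 6 = Sunday.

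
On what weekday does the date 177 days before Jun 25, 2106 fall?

Jun 25, 2106 is a Friday.
177 mod 7 = 2, so 177 days before a Friday is Friday − 2 = Wednesday.

Wednesday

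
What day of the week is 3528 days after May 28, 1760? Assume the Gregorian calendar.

Wednesday

May 28, 1760 is a Wednesday.
3528 mod 7 = 0, so 3528 days after a Wednesday is Wednesday + 0 = Wednesday.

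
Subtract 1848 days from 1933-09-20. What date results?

August 29, 1928

−365 (one year) → Sep 20, 1932 (1483 left).
−366 (one year; includes Feb 29, 1932) → Sep 20, 1931 (1117 left).
−365 (one year) → Sep 20, 1930 (752 left).
−365 (one year) → Sep 20, 1929 (387 left).
−20 → Aug 31, 1929 (end of Aug, 31 days; 367 left).
−31 → Jul 31, 1929 (end of Jul, 31 days; 336 left).
−31 → Jun 30, 1929 (end of Jun, 30 days; 305 left).
−30 → May 31, 1929 (end of May, 31 days; 275 left).
−31 → Apr 30, 1929 (end of Apr, 30 days; 244 left).
−30 → Mar 31, 1929 (end of Mar, 31 days; 214 left).
−31 → Feb 28, 1929 (end of Feb, 28 days; 183 left).
−28 → Jan 31, 1929 (end of Jan, 31 days; 155 left).
−31 → Dec 31, 1928 (end of Dec, 31 days; 124 left).
−31 → Nov 30, 1928 (end of Nov, 30 days; 93 left).
−30 → Oct 31, 1928 (end of Oct, 31 days; 63 left).
−31 → Sep 30, 1928 (end of Sep, 30 days; 32 left).
−30 → Aug 31, 1928 (end of Aug, 31 days; 2 left).
−2 → Aug 29, 1928.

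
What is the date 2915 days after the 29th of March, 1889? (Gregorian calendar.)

March 22, 1897

+365 (one year) → Mar 29, 1890 (2550 left).
+365 (one year) → Mar 29, 1891 (2185 left).
+366 (one year; includes Feb 29, 1892) → Mar 29, 1892 (1819 left).
+365 (one year) → Mar 29, 1893 (1454 left).
+365 (one year) → Mar 29, 1894 (1089 left).
+365 (one year) → Mar 29, 1895 (724 left).
+366 (one year; includes Feb 29, 1896) → Mar 29, 1896 (358 left).
Mar has 31 days: +3 → Apr 1, 1896 (355 left).
Apr has 30 days: +30 → May 1, 1896 (325 left).
May has 31 days: +31 → Jun 1, 1896 (294 left).
Jun has 30 days: +30 → Jul 1, 1896 (264 left).
Jul has 31 days: +31 → Aug 1, 1896 (233 left).
Aug has 31 days: +31 → Sep 1, 1896 (202 left).
Sep has 30 days: +30 → Oct 1, 1896 (172 left).
Oct has 31 days: +31 → Nov 1, 1896 (141 left).
Nov has 30 days: +30 → Dec 1, 1896 (111 left).
Dec has 31 days: +31 → Jan 1, 1897 (80 left).
Jan has 31 days: +31 → Feb 1, 1897 (49 left).
Feb has 28 days: +28 → Mar 1, 1897 (21 left).
+21 → Mar 22, 1897.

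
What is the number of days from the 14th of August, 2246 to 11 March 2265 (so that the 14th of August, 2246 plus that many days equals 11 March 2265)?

6784

Aug 14, 2246 → Aug 14, 2247: 365 days.
Aug 14, 2247 → Aug 14, 2248: 366 days (Feb 29, 2248 is in that span).
Aug 14, 2248 → Aug 14, 2249: 365 days.
Aug 14, 2249 → Aug 14, 2250: 365 days.
Aug 14, 2250 → Aug 14, 2251: 365 days.
Aug 14, 2251 → Aug 14, 2252: 366 days (Feb 29, 2252 is in that span).
Aug 14, 2252 → Aug 14, 2253: 365 days.
Aug 14, 2253 → Aug 14, 2254: 365 days.
Aug 14, 2254 → Aug 14, 2255: 365 days.
Aug 14, 2255 → Aug 14, 2256: 366 days (Feb 29, 2256 is in that span).
Aug 14, 2256 → Aug 14, 2257: 365 days.
Aug 14, 2257 → Aug 14, 2258: 365 days.
Aug 14, 2258 → Aug 14, 2259: 365 days.
Aug 14, 2259 → Aug 14, 2260: 366 days (Feb 29, 2260 is in that span).
Aug 14, 2260 → Aug 14, 2261: 365 days.
Aug 14, 2261 → Aug 14, 2262: 365 days.
Aug 14, 2262 → Aug 14, 2263: 365 days.
Aug 14, 2263 → Aug 14, 2264: 366 days (Feb 29, 2264 is in that span).
Aug 14, 2264 → Sep 14, 2264: 31 days (August has 31).
Sep 14, 2264 → Oct 14, 2264: 30 days (September has 30).
Oct 14, 2264 → Nov 14, 2264: 31 days (October has 31).
Nov 14, 2264 → Dec 14, 2264: 30 days (November has 30).
Dec 14, 2264 → Jan 14, 2265: 31 days (December has 31).
Jan 14, 2265 → Feb 14, 2265: 31 days (January has 31).
Feb 14, 2265 → Mar 11, 2265: 25 days.
Total: 6784 days.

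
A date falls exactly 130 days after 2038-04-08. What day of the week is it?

First find the weekday of Apr 8, 2038. Doomsday rule: the anchor day for the 2000s is Tuesday. For year 38: 38÷12 = 3 r 2, and 2÷4 = 0, so 3+2+0 = 5.
Tuesday + 5 ≡ Sunday — that's 2038's doomsday.
In April the doomsday date is Apr 4.
Apr 8 is 4 days after Apr 4; 4 mod 7 = 4, so Sunday + 4 = Thursday.
130 mod 7 = 4, so 130 days after a Thursday is Thursday + 4 = Monday.

Monday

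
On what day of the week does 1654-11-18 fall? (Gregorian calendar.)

Wednesday

Doomsday rule: the anchor day for the 1600s is Tuesday. For year 54: 54÷12 = 4 r 6, and 6÷4 = 1, so 4+6+1 = 11.
Tuesday + 11 ≡ Saturday — that's 1654's doomsday.
In November the doomsday date is Nov 7.
Nov 18 is 11 days after Nov 7; 11 mod 7 = 4, so Saturday + 4 = Wednesday.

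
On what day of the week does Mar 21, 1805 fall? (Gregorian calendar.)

Thursday

Doomsday rule: the anchor day for the 1800s is Friday. For year 05: 5÷12 = 0 r 5, and 5÷4 = 1, so 0+5+1 = 6.
Friday + 6 ≡ Thursday — that's 1805's doomsday.
In March the doomsday date is Mar 14.
Mar 21 is 7 days after Mar 14; 7 mod 7 = 0, so Thursday + 0 = Thursday.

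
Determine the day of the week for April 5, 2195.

Doomsday rule: the anchor day for the 2100s is Sunday. For year 95: 95÷12 = 7 r 11, and 11÷4 = 2, so 7+11+2 = 20.
Sunday + 20 ≡ Saturday — that's 2195's doomsday.
In April the doomsday date is Apr 4.
Apr 5 is 1 day after Apr 4; 1 mod 7 = 1, so Saturday + 1 = Sunday.

Sunday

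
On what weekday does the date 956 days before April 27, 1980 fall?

Apr 27, 1980 is a Sunday.
956 mod 7 = 4, so 956 days before a Sunday is Sunday − 4 = Wednesday.

Wednesday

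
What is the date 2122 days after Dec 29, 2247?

+366 (one year; includes Feb 29, 2248) → Dec 29, 2248 (1756 left).
+365 (one year) → Dec 29, 2249 (1391 left).
+365 (one year) → Dec 29, 2250 (1026 left).
+365 (one year) → Dec 29, 2251 (661 left).
+366 (one year; includes Feb 29, 2252) → Dec 29, 2252 (295 left).
Dec has 31 days: +3 → Jan 1, 2253 (292 left).
Jan has 31 days: +31 → Feb 1, 2253 (261 left).
Feb has 28 days: +28 → Mar 1, 2253 (233 left).
Mar has 31 days: +31 → Apr 1, 2253 (202 left).
Apr has 30 days: +30 → May 1, 2253 (172 left).
May has 31 days: +31 → Jun 1, 2253 (141 left).
Jun has 30 days: +30 → Jul 1, 2253 (111 left).
Jul has 31 days: +31 → Aug 1, 2253 (80 left).
Aug has 31 days: +31 → Sep 1, 2253 (49 left).
Sep has 30 days: +30 → Oct 1, 2253 (19 left).
+19 → Oct 20, 2253.

October 20, 2253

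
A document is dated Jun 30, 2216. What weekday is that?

Sunday

Doomsday rule: the anchor day for the 2200s is Friday. For year 16: 16÷12 = 1 r 4, and 4÷4 = 1, so 1+4+1 = 6.
Friday + 6 ≡ Thursday — that's 2216's doomsday.
In June the doomsday date is Jun 6.
Jun 30 is 24 days after Jun 6; 24 mod 7 = 3, so Thursday + 3 = Sunday.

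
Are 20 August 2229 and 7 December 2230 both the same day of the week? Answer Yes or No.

From Aug 20, 2229 to Dec 7, 2230 is 474 days.
474 mod 7 = 5, so they are different weekdays.
(Aug 20, 2229 is a Thursday; Dec 7, 2230 is a Tuesday.)

No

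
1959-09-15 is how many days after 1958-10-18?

Oct 18, 1958 → Nov 18, 1958: 31 days (October has 31).
Nov 18, 1958 → Dec 18, 1958: 30 days (November has 30).
Dec 18, 1958 → Jan 18, 1959: 31 days (December has 31).
Jan 18, 1959 → Feb 18, 1959: 31 days (January has 31).
Feb 18, 1959 → Mar 18, 1959: 28 days (February has 28).
Mar 18, 1959 → Apr 18, 1959: 31 days (March has 31).
Apr 18, 1959 → May 18, 1959: 30 days (April has 30).
May 18, 1959 → Jun 18, 1959: 31 days (May has 31).
Jun 18, 1959 → Jul 18, 1959: 30 days (June has 30).
Jul 18, 1959 → Aug 18, 1959: 31 days (July has 31).
Aug 18, 1959 → Sep 15, 1959: 28 days.
Total: 332 days.

332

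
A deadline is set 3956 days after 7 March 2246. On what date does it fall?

+365 (one year) → Mar 7, 2247 (3591 left).
+366 (one year; includes Feb 29, 2248) → Mar 7, 2248 (3225 left).
+365 (one year) → Mar 7, 2249 (2860 left).
+365 (one year) → Mar 7, 2250 (2495 left).
+365 (one year) → Mar 7, 2251 (2130 left).
+366 (one year; includes Feb 29, 2252) → Mar 7, 2252 (1764 left).
+365 (one year) → Mar 7, 2253 (1399 left).
+365 (one year) → Mar 7, 2254 (1034 left).
+365 (one year) → Mar 7, 2255 (669 left).
+366 (one year; includes Feb 29, 2256) → Mar 7, 2256 (303 left).
Mar has 31 days: +25 → Apr 1, 2256 (278 left).
Apr has 30 days: +30 → May 1, 2256 (248 left).
May has 31 days: +31 → Jun 1, 2256 (217 left).
Jun has 30 days: +30 → Jul 1, 2256 (187 left).
Jul has 31 days: +31 → Aug 1, 2256 (156 left).
Aug has 31 days: +31 → Sep 1, 2256 (125 left).
Sep has 30 days: +30 → Oct 1, 2256 (95 left).
Oct has 31 days: +31 → Nov 1, 2256 (64 left).
Nov has 30 days: +30 → Dec 1, 2256 (34 left).
Dec has 31 days: +31 → Jan 1, 2257 (3 left).
+3 → Jan 4, 2257.

January 4, 2257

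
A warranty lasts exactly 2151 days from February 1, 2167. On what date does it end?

December 22, 2172

+365 (one year) → Feb 1, 2168 (1786 left).
+366 (one year; includes Feb 29, 2168) → Feb 1, 2169 (1420 left).
+365 (one year) → Feb 1, 2170 (1055 left).
+365 (one year) → Feb 1, 2171 (690 left).
+365 (one year) → Feb 1, 2172 (325 left).
Feb has 29 days: +29 → Mar 1, 2172 (296 left).
Mar has 31 days: +31 → Apr 1, 2172 (265 left).
Apr has 30 days: +30 → May 1, 2172 (235 left).
May has 31 days: +31 → Jun 1, 2172 (204 left).
Jun has 30 days: +30 → Jul 1, 2172 (174 left).
Jul has 31 days: +31 → Aug 1, 2172 (143 left).
Aug has 31 days: +31 → Sep 1, 2172 (112 left).
Sep has 30 days: +30 → Oct 1, 2172 (82 left).
Oct has 31 days: +31 → Nov 1, 2172 (51 left).
Nov has 30 days: +30 → Dec 1, 2172 (21 left).
+21 → Dec 22, 2172.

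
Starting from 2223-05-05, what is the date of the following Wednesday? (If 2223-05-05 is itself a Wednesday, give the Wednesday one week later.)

May 7, 2223

May 5, 2223 is a Monday.
From Monday to the next Wednesday is 2 days.
May 5, 2223 + 2 = May 7, 2223.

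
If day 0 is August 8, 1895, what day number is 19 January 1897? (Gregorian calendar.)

530

Aug 8, 1895 → Aug 8, 1896: 366 days (Feb 29, 1896 is in that span).
Aug 8, 1896 → Sep 8, 1896: 31 days (August has 31).
Sep 8, 1896 → Oct 8, 1896: 30 days (September has 30).
Oct 8, 1896 → Nov 8, 1896: 31 days (October has 31).
Nov 8, 1896 → Dec 8, 1896: 30 days (November has 30).
Dec 8, 1896 → Jan 8, 1897: 31 days (December has 31).
Jan 8, 1897 → Jan 19, 1897: 11 days.
Total: 530 days.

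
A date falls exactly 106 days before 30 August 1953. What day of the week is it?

Aug 30, 1953 is a Sunday.
106 mod 7 = 1, so 106 days before a Sunday is Sunday − 1 = Saturday.

Saturday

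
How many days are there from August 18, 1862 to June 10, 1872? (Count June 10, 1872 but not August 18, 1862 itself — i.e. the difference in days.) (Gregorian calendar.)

Aug 18, 1862 → Aug 18, 1863: 365 days.
Aug 18, 1863 → Aug 18, 1864: 366 days (Feb 29, 1864 is in that span).
Aug 18, 1864 → Aug 18, 1865: 365 days.
Aug 18, 1865 → Aug 18, 1866: 365 days.
Aug 18, 1866 → Aug 18, 1867: 365 days.
Aug 18, 1867 → Aug 18, 1868: 366 days (Feb 29, 1868 is in that span).
Aug 18, 1868 → Aug 18, 1869: 365 days.
Aug 18, 1869 → Aug 18, 1870: 365 days.
Aug 18, 1870 → Aug 18, 1871: 365 days.
Aug 18, 1871 → Sep 18, 1871: 31 days (August has 31).
Sep 18, 1871 → Oct 18, 1871: 30 days (September has 30).
Oct 18, 1871 → Nov 18, 1871: 31 days (October has 31).
Nov 18, 1871 → Dec 18, 1871: 30 days (November has 30).
Dec 18, 1871 → Jan 18, 1872: 31 days (December has 31).
Jan 18, 1872 → Feb 18, 1872: 31 days (January has 31).
Feb 18, 1872 → Mar 18, 1872: 29 days (February has 29).
Mar 18, 1872 → Apr 18, 1872: 31 days (March has 31).
Apr 18, 1872 → May 18, 1872: 30 days (April has 30).
May 18, 1872 → Jun 10, 1872: 23 days.
Total: 3584 days.

3584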